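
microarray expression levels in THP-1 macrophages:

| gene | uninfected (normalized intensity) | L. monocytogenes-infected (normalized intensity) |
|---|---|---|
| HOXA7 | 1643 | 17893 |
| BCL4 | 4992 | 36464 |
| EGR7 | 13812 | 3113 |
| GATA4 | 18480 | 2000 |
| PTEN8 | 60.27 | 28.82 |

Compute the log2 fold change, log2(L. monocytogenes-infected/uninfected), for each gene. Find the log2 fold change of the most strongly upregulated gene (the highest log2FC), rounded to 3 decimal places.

3.445

log2(17893/1643) = 3.445  (HOXA7)
log2(36464/4992) = 2.869  (BCL4)
log2(3113/13812) = -2.150  (EGR7)
log2(2000/18480) = -3.208  (GATA4)
log2(28.82/60.27) = -1.064  (PTEN8)
HOXA7 is most strongly upregulated.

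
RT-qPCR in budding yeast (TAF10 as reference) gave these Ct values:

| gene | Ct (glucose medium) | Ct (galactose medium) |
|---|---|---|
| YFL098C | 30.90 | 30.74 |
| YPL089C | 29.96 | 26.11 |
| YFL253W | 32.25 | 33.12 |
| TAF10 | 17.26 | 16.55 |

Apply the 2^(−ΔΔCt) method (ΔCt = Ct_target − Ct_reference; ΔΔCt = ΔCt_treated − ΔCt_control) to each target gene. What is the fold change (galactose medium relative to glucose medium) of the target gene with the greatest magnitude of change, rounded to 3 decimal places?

8.815

YFL098C: ΔΔCt = (30.74−16.55) − (30.90−17.26) = 14.19 − 13.64 = 0.55; fold change = 2^-0.55 = 0.683
YPL089C: ΔΔCt = (26.11−16.55) − (29.96−17.26) = 9.56 − 12.70 = -3.14; fold change = 2^3.14 = 8.815
YFL253W: ΔΔCt = (33.12−16.55) − (32.25−17.26) = 16.57 − 14.99 = 1.58; fold change = 2^-1.58 = 0.334
YPL089C has the largest |ΔΔCt| = 3.14.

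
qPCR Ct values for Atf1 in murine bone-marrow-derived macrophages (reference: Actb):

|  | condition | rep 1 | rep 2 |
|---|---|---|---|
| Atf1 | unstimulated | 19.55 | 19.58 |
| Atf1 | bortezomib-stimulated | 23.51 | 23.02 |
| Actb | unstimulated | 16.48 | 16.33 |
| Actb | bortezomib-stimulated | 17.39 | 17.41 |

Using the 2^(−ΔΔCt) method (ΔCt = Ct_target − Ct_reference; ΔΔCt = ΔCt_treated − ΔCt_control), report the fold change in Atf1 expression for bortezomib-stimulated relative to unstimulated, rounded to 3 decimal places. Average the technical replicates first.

0.153

Mean Ct: Atf1 unstimulated 19.565; Atf1 bortezomib-stimulated 23.265; Actb unstimulated 16.405; Actb bortezomib-stimulated 17.400
ΔCt(unstimulated) = 19.565 − 16.405 = 3.160
ΔCt(bortezomib-stimulated) = 23.265 − 17.400 = 5.865
ΔΔCt = 5.865 − 3.160 = 2.705
Fold change = 2^(−2.705) = 0.1534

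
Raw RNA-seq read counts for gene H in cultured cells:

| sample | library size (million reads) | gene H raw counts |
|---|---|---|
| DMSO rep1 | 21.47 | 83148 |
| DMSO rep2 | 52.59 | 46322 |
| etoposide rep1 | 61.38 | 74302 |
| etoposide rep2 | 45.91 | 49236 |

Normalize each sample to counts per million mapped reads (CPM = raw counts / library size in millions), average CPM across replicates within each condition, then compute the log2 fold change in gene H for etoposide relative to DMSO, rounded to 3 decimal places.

CPM(DMSO rep1) = 83148 / 21.47 = 3872.7527
CPM(DMSO rep2) = 46322 / 52.59 = 880.8138
CPM(etoposide rep1) = 74302 / 61.38 = 1210.5246
CPM(etoposide rep2) = 49236 / 45.91 = 1072.4461
mean CPM(DMSO) = 2376.7833; mean CPM(etoposide) = 1141.4853
Fold change = 1141.4853 / 2376.7833 = 0.48026
log2(0.48026) = -1.0581

-1.058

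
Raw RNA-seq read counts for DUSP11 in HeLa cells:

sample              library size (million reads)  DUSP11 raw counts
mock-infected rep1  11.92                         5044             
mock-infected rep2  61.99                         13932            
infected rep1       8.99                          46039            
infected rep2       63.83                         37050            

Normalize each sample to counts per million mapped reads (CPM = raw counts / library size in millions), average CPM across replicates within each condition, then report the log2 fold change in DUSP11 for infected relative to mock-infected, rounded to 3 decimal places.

CPM(mock-infected rep1) = 5044 / 11.92 = 423.1544
CPM(mock-infected rep2) = 13932 / 61.99 = 224.7459
CPM(infected rep1) = 46039 / 8.99 = 5121.1346
CPM(infected rep2) = 37050 / 63.83 = 580.4481
mean CPM(mock-infected) = 323.9501; mean CPM(infected) = 2850.7913
Fold change = 2850.7913 / 323.9501 = 8.80009
log2(8.80009) = 3.1375

3.138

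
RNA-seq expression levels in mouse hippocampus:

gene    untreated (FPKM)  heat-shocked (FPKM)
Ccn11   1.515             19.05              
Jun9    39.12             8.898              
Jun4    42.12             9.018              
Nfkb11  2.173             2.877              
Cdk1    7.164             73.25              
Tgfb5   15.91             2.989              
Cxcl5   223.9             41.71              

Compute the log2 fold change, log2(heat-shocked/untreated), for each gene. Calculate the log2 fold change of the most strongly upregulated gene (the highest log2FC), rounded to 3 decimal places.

log2(19.05/1.515) = 3.652  (Ccn11)
log2(8.898/39.12) = -2.136  (Jun9)
log2(9.018/42.12) = -2.224  (Jun4)
log2(2.877/2.173) = 0.405  (Nfkb11)
log2(73.25/7.164) = 3.354  (Cdk1)
log2(2.989/15.91) = -2.412  (Tgfb5)
log2(41.71/223.9) = -2.424  (Cxcl5)
Ccn11 is most strongly upregulated.

3.652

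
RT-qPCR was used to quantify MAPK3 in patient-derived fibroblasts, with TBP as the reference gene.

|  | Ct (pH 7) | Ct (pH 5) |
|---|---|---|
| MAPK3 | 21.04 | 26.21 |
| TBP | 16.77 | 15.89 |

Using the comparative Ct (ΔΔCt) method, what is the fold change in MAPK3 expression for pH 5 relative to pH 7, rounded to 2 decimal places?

ΔCt(pH 7) = 21.040 − 16.770 = 4.270
ΔCt(pH 5) = 26.210 − 15.890 = 10.320
ΔΔCt = 10.320 − 4.270 = 6.050
Fold change = 2^(−6.050) = 0.015

0.02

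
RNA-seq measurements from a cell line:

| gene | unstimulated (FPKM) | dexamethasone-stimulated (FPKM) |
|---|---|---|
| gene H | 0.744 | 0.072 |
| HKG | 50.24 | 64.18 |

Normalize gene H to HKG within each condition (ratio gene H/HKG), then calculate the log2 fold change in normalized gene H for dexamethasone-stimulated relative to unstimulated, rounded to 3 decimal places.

gene H/HKG (unstimulated) = 0.744 / 50.24 = 0.014809
gene H/HKG (dexamethasone-stimulated) = 0.072 / 64.18 = 0.0011218
Fold change = 0.0011218 / 0.014809 = 0.0758
log2(0.0758) = -3.7225

-3.723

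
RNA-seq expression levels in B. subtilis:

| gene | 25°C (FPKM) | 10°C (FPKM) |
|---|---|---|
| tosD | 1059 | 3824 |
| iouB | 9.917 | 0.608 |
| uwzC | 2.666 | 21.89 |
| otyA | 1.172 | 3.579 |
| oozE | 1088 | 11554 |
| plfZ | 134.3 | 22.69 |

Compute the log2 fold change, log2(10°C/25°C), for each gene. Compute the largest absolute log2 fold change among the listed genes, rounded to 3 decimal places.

log2(3824/1059) = 1.852  (tosD)
log2(0.608/9.917) = -4.028  (iouB)
log2(21.89/2.666) = 3.038  (uwzC)
log2(3.579/1.172) = 1.611  (otyA)
log2(11554/1088) = 3.409  (oozE)
log2(22.69/134.3) = -2.565  (plfZ)
The largest magnitude belongs to iouB.

4.028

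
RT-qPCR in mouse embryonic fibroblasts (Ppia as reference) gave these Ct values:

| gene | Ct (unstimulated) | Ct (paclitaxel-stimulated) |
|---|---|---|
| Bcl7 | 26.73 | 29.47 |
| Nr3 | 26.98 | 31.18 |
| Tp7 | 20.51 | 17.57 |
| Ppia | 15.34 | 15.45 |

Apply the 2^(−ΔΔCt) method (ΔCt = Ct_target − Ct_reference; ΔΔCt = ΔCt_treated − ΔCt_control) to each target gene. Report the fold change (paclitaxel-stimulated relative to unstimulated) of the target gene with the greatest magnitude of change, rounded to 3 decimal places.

Bcl7: ΔΔCt = (29.47−15.45) − (26.73−15.34) = 14.02 − 11.39 = 2.63; fold change = 2^-2.63 = 0.162
Nr3: ΔΔCt = (31.18−15.45) − (26.98−15.34) = 15.73 − 11.64 = 4.09; fold change = 2^-4.09 = 0.059
Tp7: ΔΔCt = (17.57−15.45) − (20.51−15.34) = 2.12 − 5.17 = -3.05; fold change = 2^3.05 = 8.282
Nr3 has the largest |ΔΔCt| = 4.09.

0.059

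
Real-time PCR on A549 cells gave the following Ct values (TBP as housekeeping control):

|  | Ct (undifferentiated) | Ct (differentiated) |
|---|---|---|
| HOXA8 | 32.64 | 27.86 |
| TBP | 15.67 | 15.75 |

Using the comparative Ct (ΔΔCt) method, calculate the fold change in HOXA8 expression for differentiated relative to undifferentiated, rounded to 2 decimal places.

ΔCt(undifferentiated) = 32.640 − 15.670 = 16.970
ΔCt(differentiated) = 27.860 − 15.750 = 12.110
ΔΔCt = 12.110 − 16.970 = -4.860
Fold change = 2^(−(-4.860)) = 2^4.860 = 29.041

29.04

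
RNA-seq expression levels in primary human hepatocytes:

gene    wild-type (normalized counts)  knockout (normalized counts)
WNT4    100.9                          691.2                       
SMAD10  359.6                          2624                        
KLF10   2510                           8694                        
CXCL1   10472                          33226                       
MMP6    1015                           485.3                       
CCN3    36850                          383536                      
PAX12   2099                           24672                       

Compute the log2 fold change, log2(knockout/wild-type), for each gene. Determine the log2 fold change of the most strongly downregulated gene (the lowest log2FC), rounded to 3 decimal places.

log2(691.2/100.9) = 2.776  (WNT4)
log2(2624/359.6) = 2.867  (SMAD10)
log2(8694/2510) = 1.792  (KLF10)
log2(33226/10472) = 1.666  (CXCL1)
log2(485.3/1015) = -1.065  (MMP6)
log2(383536/36850) = 3.380  (CCN3)
log2(24672/2099) = 3.555  (PAX12)
MMP6 is most strongly downregulated.

-1.065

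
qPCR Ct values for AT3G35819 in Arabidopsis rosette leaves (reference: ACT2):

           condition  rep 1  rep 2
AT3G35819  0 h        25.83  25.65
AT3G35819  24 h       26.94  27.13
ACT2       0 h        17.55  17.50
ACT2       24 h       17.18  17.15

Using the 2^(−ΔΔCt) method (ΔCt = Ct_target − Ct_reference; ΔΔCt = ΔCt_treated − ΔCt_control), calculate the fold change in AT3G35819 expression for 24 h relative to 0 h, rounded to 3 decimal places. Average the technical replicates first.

Mean Ct: AT3G35819 0 h 25.740; AT3G35819 24 h 27.035; ACT2 0 h 17.525; ACT2 24 h 17.165
ΔCt(0 h) = 25.740 − 17.525 = 8.215
ΔCt(24 h) = 27.035 − 17.165 = 9.870
ΔΔCt = 9.870 − 8.215 = 1.655
Fold change = 2^(−1.655) = 0.3175

0.318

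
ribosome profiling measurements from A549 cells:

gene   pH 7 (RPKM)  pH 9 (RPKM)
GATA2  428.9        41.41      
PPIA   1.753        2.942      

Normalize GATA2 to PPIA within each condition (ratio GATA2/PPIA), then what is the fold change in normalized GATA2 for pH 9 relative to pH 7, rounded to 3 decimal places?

GATA2/PPIA (pH 7) = 428.9 / 1.753 = 244.67
GATA2/PPIA (pH 9) = 41.41 / 2.942 = 14.075
Fold change = 14.075 / 244.67 = 0.0575

0.058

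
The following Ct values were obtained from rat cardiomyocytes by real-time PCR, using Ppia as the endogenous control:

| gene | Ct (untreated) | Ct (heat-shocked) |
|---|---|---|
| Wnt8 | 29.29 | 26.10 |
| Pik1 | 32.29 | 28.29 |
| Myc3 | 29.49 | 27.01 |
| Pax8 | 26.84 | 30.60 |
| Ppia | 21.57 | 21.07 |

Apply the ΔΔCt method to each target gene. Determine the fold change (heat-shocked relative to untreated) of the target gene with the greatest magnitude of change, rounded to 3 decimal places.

0.052

Wnt8: ΔΔCt = (26.10−21.07) − (29.29−21.57) = 5.03 − 7.72 = -2.69; fold change = 2^2.69 = 6.453
Pik1: ΔΔCt = (28.29−21.07) − (32.29−21.57) = 7.22 − 10.72 = -3.50; fold change = 2^3.50 = 11.314
Myc3: ΔΔCt = (27.01−21.07) − (29.49−21.57) = 5.94 − 7.92 = -1.98; fold change = 2^1.98 = 3.945
Pax8: ΔΔCt = (30.60−21.07) − (26.84−21.57) = 9.53 − 5.27 = 4.26; fold change = 2^-4.26 = 0.052
Pax8 has the largest |ΔΔCt| = 4.26.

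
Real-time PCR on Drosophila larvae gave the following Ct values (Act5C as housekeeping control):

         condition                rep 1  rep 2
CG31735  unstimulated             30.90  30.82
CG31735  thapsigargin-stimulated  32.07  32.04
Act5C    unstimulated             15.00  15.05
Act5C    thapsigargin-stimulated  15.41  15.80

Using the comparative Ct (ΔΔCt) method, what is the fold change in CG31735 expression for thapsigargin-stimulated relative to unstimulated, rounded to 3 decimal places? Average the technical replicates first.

0.653

Mean Ct: CG31735 unstimulated 30.860; CG31735 thapsigargin-stimulated 32.055; Act5C unstimulated 15.025; Act5C thapsigargin-stimulated 15.605
ΔCt(unstimulated) = 30.860 − 15.025 = 15.835
ΔCt(thapsigargin-stimulated) = 32.055 − 15.605 = 16.450
ΔΔCt = 16.450 − 15.835 = 0.615
Fold change = 2^(−0.615) = 0.6529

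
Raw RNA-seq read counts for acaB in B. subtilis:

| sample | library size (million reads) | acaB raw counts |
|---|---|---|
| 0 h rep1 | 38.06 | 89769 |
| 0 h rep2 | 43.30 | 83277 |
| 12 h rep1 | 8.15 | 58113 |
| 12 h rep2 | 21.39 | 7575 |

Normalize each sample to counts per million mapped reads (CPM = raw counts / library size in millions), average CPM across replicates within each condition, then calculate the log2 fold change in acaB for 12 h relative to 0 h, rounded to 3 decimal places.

0.806

CPM(0 h rep1) = 89769 / 38.06 = 2358.6180
CPM(0 h rep2) = 83277 / 43.30 = 1923.2564
CPM(12 h rep1) = 58113 / 8.15 = 7130.4294
CPM(12 h rep2) = 7575 / 21.39 = 354.1374
mean CPM(0 h) = 2140.9372; mean CPM(12 h) = 3742.2834
Fold change = 3742.2834 / 2140.9372 = 1.74797
log2(1.74797) = 0.8057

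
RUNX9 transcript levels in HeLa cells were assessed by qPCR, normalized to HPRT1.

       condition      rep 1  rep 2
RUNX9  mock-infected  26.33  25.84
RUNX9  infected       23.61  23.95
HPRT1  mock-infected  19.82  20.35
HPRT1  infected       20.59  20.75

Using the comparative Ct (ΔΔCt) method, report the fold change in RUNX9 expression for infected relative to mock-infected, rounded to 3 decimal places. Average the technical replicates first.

7.413

Mean Ct: RUNX9 mock-infected 26.085; RUNX9 infected 23.780; HPRT1 mock-infected 20.085; HPRT1 infected 20.670
ΔCt(mock-infected) = 26.085 − 20.085 = 6.000
ΔCt(infected) = 23.780 − 20.670 = 3.110
ΔΔCt = 3.110 − 6.000 = -2.890
Fold change = 2^(−(-2.890)) = 2^2.890 = 7.4127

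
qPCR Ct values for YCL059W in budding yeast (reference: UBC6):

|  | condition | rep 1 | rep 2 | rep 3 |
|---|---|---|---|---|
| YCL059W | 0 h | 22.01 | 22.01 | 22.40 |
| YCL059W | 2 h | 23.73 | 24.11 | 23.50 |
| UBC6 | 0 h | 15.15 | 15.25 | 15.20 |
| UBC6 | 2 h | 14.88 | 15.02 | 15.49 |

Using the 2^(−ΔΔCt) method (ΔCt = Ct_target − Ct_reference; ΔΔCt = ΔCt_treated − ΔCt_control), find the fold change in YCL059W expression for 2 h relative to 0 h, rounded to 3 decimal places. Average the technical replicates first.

0.306

Mean Ct: YCL059W 0 h 22.140; YCL059W 2 h 23.780; UBC6 0 h 15.200; UBC6 2 h 15.130
ΔCt(0 h) = 22.140 − 15.200 = 6.940
ΔCt(2 h) = 23.780 − 15.130 = 8.650
ΔΔCt = 8.650 − 6.940 = 1.710
Fold change = 2^(−1.710) = 0.3057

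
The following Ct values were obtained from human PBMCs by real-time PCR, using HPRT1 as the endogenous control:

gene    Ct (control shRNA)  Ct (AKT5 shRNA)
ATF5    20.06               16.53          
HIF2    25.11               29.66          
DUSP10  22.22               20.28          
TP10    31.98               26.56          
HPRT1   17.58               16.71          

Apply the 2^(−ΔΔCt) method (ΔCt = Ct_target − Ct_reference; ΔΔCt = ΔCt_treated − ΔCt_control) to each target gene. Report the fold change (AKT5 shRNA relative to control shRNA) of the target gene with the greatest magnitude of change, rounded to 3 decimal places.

0.023

ATF5: ΔΔCt = (16.53−16.71) − (20.06−17.58) = -0.18 − 2.48 = -2.66; fold change = 2^2.66 = 6.320
HIF2: ΔΔCt = (29.66−16.71) − (25.11−17.58) = 12.95 − 7.53 = 5.42; fold change = 2^-5.42 = 0.023
DUSP10: ΔΔCt = (20.28−16.71) − (22.22−17.58) = 3.57 − 4.64 = -1.07; fold change = 2^1.07 = 2.099
TP10: ΔΔCt = (26.56−16.71) − (31.98−17.58) = 9.85 − 14.40 = -4.55; fold change = 2^4.55 = 23.425
HIF2 has the largest |ΔΔCt| = 5.42.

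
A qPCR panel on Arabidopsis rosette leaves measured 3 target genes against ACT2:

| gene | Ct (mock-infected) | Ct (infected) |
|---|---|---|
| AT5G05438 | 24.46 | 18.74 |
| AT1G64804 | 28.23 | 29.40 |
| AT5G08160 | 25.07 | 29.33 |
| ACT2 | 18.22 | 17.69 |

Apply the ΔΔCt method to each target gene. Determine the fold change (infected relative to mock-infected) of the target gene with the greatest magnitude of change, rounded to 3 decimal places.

AT5G05438: ΔΔCt = (18.74−17.69) − (24.46−18.22) = 1.05 − 6.24 = -5.19; fold change = 2^5.19 = 36.504
AT1G64804: ΔΔCt = (29.40−17.69) − (28.23−18.22) = 11.71 − 10.01 = 1.70; fold change = 2^-1.70 = 0.308
AT5G08160: ΔΔCt = (29.33−17.69) − (25.07−18.22) = 11.64 − 6.85 = 4.79; fold change = 2^-4.79 = 0.036
AT5G05438 has the largest |ΔΔCt| = 5.19.

36.504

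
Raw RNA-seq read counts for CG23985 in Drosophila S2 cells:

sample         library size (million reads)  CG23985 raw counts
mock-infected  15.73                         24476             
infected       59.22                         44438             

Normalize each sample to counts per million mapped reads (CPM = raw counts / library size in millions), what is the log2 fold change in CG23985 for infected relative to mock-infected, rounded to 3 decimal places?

CPM(mock-infected) = 24476 / 15.73 = 1556.0076
CPM(infected) = 44438 / 59.22 = 750.3884
Fold change = 750.3884 / 1556.0076 = 0.48225
log2(0.48225) = -1.0521

-1.052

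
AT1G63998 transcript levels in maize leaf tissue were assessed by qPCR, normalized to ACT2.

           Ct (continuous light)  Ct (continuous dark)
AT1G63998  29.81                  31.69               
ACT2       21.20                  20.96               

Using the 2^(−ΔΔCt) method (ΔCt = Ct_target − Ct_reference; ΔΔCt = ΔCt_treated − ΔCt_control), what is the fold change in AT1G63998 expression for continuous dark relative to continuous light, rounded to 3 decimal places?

ΔCt(continuous light) = 29.810 − 21.200 = 8.610
ΔCt(continuous dark) = 31.690 − 20.960 = 10.730
ΔΔCt = 10.730 − 8.610 = 2.120
Fold change = 2^(−2.120) = 0.2300

0.230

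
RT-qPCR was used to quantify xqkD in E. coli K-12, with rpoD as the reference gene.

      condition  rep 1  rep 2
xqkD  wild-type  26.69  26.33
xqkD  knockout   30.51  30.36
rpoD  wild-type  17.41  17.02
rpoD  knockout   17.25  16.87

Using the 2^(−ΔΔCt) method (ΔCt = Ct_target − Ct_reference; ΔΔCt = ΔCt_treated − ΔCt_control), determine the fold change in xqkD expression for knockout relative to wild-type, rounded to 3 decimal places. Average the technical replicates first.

0.059

Mean Ct: xqkD wild-type 26.510; xqkD knockout 30.435; rpoD wild-type 17.215; rpoD knockout 17.060
ΔCt(wild-type) = 26.510 − 17.215 = 9.295
ΔCt(knockout) = 30.435 − 17.060 = 13.375
ΔΔCt = 13.375 − 9.295 = 4.080
Fold change = 2^(−4.080) = 0.0591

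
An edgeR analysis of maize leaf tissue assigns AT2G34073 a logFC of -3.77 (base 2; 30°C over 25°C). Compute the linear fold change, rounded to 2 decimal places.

Fold change = 2^(-3.77) = 0.073

0.07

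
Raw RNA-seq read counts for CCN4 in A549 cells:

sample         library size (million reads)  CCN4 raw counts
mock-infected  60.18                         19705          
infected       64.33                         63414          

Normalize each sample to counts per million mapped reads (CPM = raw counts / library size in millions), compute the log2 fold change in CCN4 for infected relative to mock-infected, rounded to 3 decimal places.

CPM(mock-infected) = 19705 / 60.18 = 327.4344
CPM(infected) = 63414 / 64.33 = 985.7609
Fold change = 985.7609 / 327.4344 = 3.01056
log2(3.01056) = 1.5900

1.590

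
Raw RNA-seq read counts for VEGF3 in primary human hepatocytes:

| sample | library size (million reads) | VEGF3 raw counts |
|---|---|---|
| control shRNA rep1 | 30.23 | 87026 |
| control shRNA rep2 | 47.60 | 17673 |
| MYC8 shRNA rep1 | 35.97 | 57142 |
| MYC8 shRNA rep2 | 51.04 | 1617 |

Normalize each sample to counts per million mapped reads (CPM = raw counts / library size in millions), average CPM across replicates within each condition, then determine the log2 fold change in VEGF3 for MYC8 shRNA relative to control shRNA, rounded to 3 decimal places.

CPM(control shRNA rep1) = 87026 / 30.23 = 2878.7959
CPM(control shRNA rep2) = 17673 / 47.60 = 371.2815
CPM(MYC8 shRNA rep1) = 57142 / 35.97 = 1588.6016
CPM(MYC8 shRNA rep2) = 1617 / 51.04 = 31.6810
mean CPM(control shRNA) = 1625.0387; mean CPM(MYC8 shRNA) = 810.1413
Fold change = 810.1413 / 1625.0387 = 0.49854
log2(0.49854) = -1.0042

-1.004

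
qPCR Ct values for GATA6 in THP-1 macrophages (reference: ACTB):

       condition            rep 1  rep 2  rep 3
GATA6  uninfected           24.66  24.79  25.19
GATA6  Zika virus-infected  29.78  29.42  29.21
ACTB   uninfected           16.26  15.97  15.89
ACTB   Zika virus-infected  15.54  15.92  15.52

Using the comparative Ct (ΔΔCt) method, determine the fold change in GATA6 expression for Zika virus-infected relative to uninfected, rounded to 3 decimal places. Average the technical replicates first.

0.032

Mean Ct: GATA6 uninfected 24.880; GATA6 Zika virus-infected 29.470; ACTB uninfected 16.040; ACTB Zika virus-infected 15.660
ΔCt(uninfected) = 24.880 − 16.040 = 8.840
ΔCt(Zika virus-infected) = 29.470 − 15.660 = 13.810
ΔΔCt = 13.810 − 8.840 = 4.970
Fold change = 2^(−4.970) = 0.0319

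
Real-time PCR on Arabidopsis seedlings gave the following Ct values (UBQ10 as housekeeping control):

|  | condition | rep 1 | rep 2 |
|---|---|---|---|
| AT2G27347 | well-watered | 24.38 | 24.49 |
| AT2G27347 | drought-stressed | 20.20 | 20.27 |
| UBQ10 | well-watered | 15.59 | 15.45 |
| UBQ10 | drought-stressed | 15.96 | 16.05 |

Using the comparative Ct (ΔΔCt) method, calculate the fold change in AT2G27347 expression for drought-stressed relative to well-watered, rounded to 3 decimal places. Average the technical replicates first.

25.723

Mean Ct: AT2G27347 well-watered 24.435; AT2G27347 drought-stressed 20.235; UBQ10 well-watered 15.520; UBQ10 drought-stressed 16.005
ΔCt(well-watered) = 24.435 − 15.520 = 8.915
ΔCt(drought-stressed) = 20.235 − 16.005 = 4.230
ΔΔCt = 4.230 − 8.915 = -4.685
Fold change = 2^(−(-4.685)) = 2^4.685 = 25.7232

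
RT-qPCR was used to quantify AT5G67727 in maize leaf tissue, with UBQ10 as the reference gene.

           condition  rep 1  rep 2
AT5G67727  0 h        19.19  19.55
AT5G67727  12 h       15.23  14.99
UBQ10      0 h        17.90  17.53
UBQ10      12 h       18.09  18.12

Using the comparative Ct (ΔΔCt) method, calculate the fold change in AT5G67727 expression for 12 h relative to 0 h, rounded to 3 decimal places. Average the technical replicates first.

Mean Ct: AT5G67727 0 h 19.370; AT5G67727 12 h 15.110; UBQ10 0 h 17.715; UBQ10 12 h 18.105
ΔCt(0 h) = 19.370 − 17.715 = 1.655
ΔCt(12 h) = 15.110 − 18.105 = -2.995
ΔΔCt = -2.995 − 1.655 = -4.650
Fold change = 2^(−(-4.650)) = 2^4.650 = 25.1067

25.107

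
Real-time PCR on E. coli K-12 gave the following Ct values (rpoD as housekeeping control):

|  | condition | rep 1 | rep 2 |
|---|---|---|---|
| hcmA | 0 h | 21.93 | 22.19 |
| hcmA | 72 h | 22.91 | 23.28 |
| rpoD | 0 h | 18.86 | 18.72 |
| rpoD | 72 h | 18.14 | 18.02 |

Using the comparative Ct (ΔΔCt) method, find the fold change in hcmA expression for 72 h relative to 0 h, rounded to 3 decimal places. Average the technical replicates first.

0.298

Mean Ct: hcmA 0 h 22.060; hcmA 72 h 23.095; rpoD 0 h 18.790; rpoD 72 h 18.080
ΔCt(0 h) = 22.060 − 18.790 = 3.270
ΔCt(72 h) = 23.095 − 18.080 = 5.015
ΔΔCt = 5.015 − 3.270 = 1.745
Fold change = 2^(−1.745) = 0.2983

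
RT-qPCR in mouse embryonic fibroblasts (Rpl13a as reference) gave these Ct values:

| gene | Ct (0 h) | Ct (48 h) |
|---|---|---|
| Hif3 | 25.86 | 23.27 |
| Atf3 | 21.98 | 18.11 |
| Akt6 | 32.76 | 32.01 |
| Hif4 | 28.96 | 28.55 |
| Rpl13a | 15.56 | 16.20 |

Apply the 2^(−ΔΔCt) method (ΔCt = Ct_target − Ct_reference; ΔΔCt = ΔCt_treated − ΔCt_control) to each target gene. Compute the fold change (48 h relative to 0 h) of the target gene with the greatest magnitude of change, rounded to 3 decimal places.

Hif3: ΔΔCt = (23.27−16.20) − (25.86−15.56) = 7.07 − 10.30 = -3.23; fold change = 2^3.23 = 9.383
Atf3: ΔΔCt = (18.11−16.20) − (21.98−15.56) = 1.91 − 6.42 = -4.51; fold change = 2^4.51 = 22.785
Akt6: ΔΔCt = (32.01−16.20) − (32.76−15.56) = 15.81 − 17.20 = -1.39; fold change = 2^1.39 = 2.621
Hif4: ΔΔCt = (28.55−16.20) − (28.96−15.56) = 12.35 − 13.40 = -1.05; fold change = 2^1.05 = 2.071
Atf3 has the largest |ΔΔCt| = 4.51.

22.785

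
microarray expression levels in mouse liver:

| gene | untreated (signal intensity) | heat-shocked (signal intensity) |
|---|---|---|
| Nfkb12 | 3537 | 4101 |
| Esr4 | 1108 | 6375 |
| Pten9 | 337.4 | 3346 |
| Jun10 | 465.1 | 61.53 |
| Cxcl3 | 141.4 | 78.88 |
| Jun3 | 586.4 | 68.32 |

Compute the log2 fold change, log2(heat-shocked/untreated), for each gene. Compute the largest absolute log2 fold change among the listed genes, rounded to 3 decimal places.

3.310

log2(4101/3537) = 0.213  (Nfkb12)
log2(6375/1108) = 2.524  (Esr4)
log2(3346/337.4) = 3.310  (Pten9)
log2(61.53/465.1) = -2.918  (Jun10)
log2(78.88/141.4) = -0.842  (Cxcl3)
log2(68.32/586.4) = -3.102  (Jun3)
The largest magnitude belongs to Pten9.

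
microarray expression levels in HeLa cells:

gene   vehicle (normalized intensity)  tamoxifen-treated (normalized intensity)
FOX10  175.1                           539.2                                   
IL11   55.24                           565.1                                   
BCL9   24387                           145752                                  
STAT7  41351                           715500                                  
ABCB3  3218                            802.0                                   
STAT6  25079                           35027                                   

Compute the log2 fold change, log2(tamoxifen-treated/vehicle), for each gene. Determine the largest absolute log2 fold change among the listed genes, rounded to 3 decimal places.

4.113

log2(539.2/175.1) = 1.623  (FOX10)
log2(565.1/55.24) = 3.355  (IL11)
log2(145752/24387) = 2.579  (BCL9)
log2(715500/41351) = 4.113  (STAT7)
log2(802.0/3218) = -2.004  (ABCB3)
log2(35027/25079) = 0.482  (STAT6)
The largest magnitude belongs to STAT7.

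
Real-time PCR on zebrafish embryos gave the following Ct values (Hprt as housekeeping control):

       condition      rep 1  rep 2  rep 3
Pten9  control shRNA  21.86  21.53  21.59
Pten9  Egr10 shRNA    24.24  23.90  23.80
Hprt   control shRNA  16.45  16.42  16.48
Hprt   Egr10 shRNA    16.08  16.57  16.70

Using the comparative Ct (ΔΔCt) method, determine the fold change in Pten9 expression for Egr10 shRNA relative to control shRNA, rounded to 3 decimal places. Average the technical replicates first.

0.200

Mean Ct: Pten9 control shRNA 21.660; Pten9 Egr10 shRNA 23.980; Hprt control shRNA 16.450; Hprt Egr10 shRNA 16.450
ΔCt(control shRNA) = 21.660 − 16.450 = 5.210
ΔCt(Egr10 shRNA) = 23.980 − 16.450 = 7.530
ΔΔCt = 7.530 − 5.210 = 2.320
Fold change = 2^(−2.320) = 0.2003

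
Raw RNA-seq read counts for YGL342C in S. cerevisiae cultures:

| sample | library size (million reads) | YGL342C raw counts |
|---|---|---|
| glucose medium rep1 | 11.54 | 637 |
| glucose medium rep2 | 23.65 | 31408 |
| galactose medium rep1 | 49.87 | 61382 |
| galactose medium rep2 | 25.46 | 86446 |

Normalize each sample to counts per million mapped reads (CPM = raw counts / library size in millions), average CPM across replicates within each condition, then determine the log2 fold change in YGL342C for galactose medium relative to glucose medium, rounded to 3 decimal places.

CPM(glucose medium rep1) = 637 / 11.54 = 55.1993
CPM(glucose medium rep2) = 31408 / 23.65 = 1328.0338
CPM(galactose medium rep1) = 61382 / 49.87 = 1230.8402
CPM(galactose medium rep2) = 86446 / 25.46 = 3395.3653
mean CPM(glucose medium) = 691.6166; mean CPM(galactose medium) = 2313.1027
Fold change = 2313.1027 / 691.6166 = 3.34449
log2(3.34449) = 1.7418

1.742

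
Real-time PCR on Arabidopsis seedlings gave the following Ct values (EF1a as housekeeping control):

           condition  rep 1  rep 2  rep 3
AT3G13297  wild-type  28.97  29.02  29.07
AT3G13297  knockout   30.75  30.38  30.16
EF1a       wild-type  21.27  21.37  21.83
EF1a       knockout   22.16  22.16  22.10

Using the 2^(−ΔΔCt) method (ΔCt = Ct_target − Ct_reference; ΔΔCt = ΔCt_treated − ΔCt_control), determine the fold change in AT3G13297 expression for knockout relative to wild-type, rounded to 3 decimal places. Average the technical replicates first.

Mean Ct: AT3G13297 wild-type 29.020; AT3G13297 knockout 30.430; EF1a wild-type 21.490; EF1a knockout 22.140
ΔCt(wild-type) = 29.020 − 21.490 = 7.530
ΔCt(knockout) = 30.430 − 22.140 = 8.290
ΔΔCt = 8.290 − 7.530 = 0.760
Fold change = 2^(−0.760) = 0.5905

0.590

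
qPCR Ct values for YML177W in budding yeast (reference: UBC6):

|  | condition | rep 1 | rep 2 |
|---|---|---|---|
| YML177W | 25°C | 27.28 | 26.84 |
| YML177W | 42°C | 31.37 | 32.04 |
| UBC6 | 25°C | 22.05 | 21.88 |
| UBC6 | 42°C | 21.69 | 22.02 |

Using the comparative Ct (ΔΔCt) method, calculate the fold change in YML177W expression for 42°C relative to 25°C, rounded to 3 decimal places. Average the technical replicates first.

Mean Ct: YML177W 25°C 27.060; YML177W 42°C 31.705; UBC6 25°C 21.965; UBC6 42°C 21.855
ΔCt(25°C) = 27.060 − 21.965 = 5.095
ΔCt(42°C) = 31.705 − 21.855 = 9.850
ΔΔCt = 9.850 − 5.095 = 4.755
Fold change = 2^(−4.755) = 0.0370

0.037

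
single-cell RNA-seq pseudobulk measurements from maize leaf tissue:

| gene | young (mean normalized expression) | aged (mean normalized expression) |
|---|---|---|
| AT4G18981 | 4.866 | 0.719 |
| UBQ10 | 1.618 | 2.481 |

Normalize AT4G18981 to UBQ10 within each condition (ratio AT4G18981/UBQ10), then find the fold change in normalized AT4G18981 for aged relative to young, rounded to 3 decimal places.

AT4G18981/UBQ10 (young) = 4.866 / 1.618 = 3.0074
AT4G18981/UBQ10 (aged) = 0.719 / 2.481 = 0.2898
Fold change = 0.2898 / 3.0074 = 0.0964

0.096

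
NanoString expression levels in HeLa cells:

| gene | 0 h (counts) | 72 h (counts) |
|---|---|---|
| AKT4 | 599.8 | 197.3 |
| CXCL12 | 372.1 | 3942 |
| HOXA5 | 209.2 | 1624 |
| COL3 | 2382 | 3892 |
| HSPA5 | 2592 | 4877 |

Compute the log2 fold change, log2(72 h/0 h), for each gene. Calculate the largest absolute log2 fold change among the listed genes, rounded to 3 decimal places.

3.405

log2(197.3/599.8) = -1.604  (AKT4)
log2(3942/372.1) = 3.405  (CXCL12)
log2(1624/209.2) = 2.957  (HOXA5)
log2(3892/2382) = 0.708  (COL3)
log2(4877/2592) = 0.912  (HSPA5)
The largest magnitude belongs to CXCL12.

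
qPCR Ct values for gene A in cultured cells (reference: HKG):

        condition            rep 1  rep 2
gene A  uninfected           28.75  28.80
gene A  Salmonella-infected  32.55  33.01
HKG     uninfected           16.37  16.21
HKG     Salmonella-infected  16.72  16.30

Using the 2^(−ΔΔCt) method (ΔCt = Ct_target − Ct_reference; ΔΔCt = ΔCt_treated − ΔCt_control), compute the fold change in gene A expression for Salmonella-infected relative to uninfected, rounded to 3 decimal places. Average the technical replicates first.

Mean Ct: gene A uninfected 28.775; gene A Salmonella-infected 32.780; HKG uninfected 16.290; HKG Salmonella-infected 16.510
ΔCt(uninfected) = 28.775 − 16.290 = 12.485
ΔCt(Salmonella-infected) = 32.780 − 16.510 = 16.270
ΔΔCt = 16.270 − 12.485 = 3.785
Fold change = 2^(−3.785) = 0.0725

0.073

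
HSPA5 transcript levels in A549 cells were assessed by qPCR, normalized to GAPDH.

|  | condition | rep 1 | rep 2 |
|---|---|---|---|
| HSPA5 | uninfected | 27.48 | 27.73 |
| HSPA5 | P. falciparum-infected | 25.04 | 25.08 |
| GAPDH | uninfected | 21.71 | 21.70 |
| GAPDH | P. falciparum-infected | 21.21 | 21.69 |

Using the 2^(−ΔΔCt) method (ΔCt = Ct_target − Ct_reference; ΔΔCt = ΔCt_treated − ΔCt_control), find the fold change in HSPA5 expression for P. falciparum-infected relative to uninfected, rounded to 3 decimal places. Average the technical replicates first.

4.891

Mean Ct: HSPA5 uninfected 27.605; HSPA5 P. falciparum-infected 25.060; GAPDH uninfected 21.705; GAPDH P. falciparum-infected 21.450
ΔCt(uninfected) = 27.605 − 21.705 = 5.900
ΔCt(P. falciparum-infected) = 25.060 − 21.450 = 3.610
ΔΔCt = 3.610 − 5.900 = -2.290
Fold change = 2^(−(-2.290)) = 2^2.290 = 4.8906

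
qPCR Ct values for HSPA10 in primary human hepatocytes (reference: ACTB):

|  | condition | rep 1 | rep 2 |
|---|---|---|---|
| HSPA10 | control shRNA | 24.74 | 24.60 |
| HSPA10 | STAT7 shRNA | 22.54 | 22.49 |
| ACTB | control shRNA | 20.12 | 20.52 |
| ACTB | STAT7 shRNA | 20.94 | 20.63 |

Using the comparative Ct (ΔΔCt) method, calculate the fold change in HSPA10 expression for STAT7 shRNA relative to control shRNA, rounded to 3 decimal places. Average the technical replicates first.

Mean Ct: HSPA10 control shRNA 24.670; HSPA10 STAT7 shRNA 22.515; ACTB control shRNA 20.320; ACTB STAT7 shRNA 20.785
ΔCt(control shRNA) = 24.670 − 20.320 = 4.350
ΔCt(STAT7 shRNA) = 22.515 − 20.785 = 1.730
ΔΔCt = 1.730 − 4.350 = -2.620
Fold change = 2^(−(-2.620)) = 2^2.620 = 6.1475

6.148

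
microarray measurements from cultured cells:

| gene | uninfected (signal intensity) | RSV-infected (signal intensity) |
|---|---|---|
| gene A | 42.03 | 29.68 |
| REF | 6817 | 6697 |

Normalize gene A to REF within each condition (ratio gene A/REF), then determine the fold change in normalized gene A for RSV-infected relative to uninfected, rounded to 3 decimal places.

gene A/REF (uninfected) = 42.03 / 6817 = 0.0061655
gene A/REF (RSV-infected) = 29.68 / 6697 = 0.0044318
Fold change = 0.0044318 / 0.0061655 = 0.7188

0.719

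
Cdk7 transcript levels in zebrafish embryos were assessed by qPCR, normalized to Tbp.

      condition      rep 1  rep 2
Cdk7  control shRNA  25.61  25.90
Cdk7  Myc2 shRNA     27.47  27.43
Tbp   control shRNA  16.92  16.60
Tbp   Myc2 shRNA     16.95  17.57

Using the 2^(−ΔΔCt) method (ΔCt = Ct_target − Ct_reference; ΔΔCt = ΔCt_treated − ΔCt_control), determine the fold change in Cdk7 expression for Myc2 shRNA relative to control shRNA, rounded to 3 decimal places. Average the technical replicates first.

0.437

Mean Ct: Cdk7 control shRNA 25.755; Cdk7 Myc2 shRNA 27.450; Tbp control shRNA 16.760; Tbp Myc2 shRNA 17.260
ΔCt(control shRNA) = 25.755 − 16.760 = 8.995
ΔCt(Myc2 shRNA) = 27.450 − 17.260 = 10.190
ΔΔCt = 10.190 − 8.995 = 1.195
Fold change = 2^(−1.195) = 0.4368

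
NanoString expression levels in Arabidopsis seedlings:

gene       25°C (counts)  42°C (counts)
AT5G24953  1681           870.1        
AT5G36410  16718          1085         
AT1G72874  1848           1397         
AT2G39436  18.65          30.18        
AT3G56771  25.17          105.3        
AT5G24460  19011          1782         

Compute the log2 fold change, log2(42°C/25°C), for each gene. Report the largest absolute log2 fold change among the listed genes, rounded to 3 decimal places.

3.946

log2(870.1/1681) = -0.950  (AT5G24953)
log2(1085/16718) = -3.946  (AT5G36410)
log2(1397/1848) = -0.404  (AT1G72874)
log2(30.18/18.65) = 0.694  (AT2G39436)
log2(105.3/25.17) = 2.065  (AT3G56771)
log2(1782/19011) = -3.415  (AT5G24460)
The largest magnitude belongs to AT5G36410.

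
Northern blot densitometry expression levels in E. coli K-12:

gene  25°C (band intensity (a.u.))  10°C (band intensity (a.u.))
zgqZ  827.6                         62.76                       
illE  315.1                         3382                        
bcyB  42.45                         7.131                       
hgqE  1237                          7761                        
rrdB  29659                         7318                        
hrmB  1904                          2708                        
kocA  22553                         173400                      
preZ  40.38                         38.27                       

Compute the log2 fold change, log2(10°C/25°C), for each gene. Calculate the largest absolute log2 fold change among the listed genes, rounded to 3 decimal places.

log2(62.76/827.6) = -3.721  (zgqZ)
log2(3382/315.1) = 3.424  (illE)
log2(7.131/42.45) = -2.574  (bcyB)
log2(7761/1237) = 2.649  (hgqE)
log2(7318/29659) = -2.019  (rrdB)
log2(2708/1904) = 0.508  (hrmB)
log2(173400/22553) = 2.943  (kocA)
log2(38.27/40.38) = -0.077  (preZ)
The largest magnitude belongs to zgqZ.

3.721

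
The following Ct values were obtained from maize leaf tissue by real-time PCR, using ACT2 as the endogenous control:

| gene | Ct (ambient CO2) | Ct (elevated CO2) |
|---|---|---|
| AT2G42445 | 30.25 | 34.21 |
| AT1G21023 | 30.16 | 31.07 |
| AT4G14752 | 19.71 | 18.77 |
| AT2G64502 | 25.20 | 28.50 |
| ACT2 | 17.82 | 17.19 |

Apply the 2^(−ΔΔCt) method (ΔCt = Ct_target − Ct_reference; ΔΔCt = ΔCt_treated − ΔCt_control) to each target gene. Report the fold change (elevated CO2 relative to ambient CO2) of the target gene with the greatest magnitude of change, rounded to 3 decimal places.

AT2G42445: ΔΔCt = (34.21−17.19) − (30.25−17.82) = 17.02 − 12.43 = 4.59; fold change = 2^-4.59 = 0.042
AT1G21023: ΔΔCt = (31.07−17.19) − (30.16−17.82) = 13.88 − 12.34 = 1.54; fold change = 2^-1.54 = 0.344
AT4G14752: ΔΔCt = (18.77−17.19) − (19.71−17.82) = 1.58 − 1.89 = -0.31; fold change = 2^0.31 = 1.240
AT2G64502: ΔΔCt = (28.50−17.19) − (25.20−17.82) = 11.31 − 7.38 = 3.93; fold change = 2^-3.93 = 0.066
AT2G42445 has the largest |ΔΔCt| = 4.59.

0.042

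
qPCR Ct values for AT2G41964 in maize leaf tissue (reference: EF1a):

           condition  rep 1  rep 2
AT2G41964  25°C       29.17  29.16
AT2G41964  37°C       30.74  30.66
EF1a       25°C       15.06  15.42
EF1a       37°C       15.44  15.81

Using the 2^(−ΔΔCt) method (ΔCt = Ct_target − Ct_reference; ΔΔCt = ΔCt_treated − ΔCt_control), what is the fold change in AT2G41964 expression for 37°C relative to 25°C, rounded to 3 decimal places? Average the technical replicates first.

0.451

Mean Ct: AT2G41964 25°C 29.165; AT2G41964 37°C 30.700; EF1a 25°C 15.240; EF1a 37°C 15.625
ΔCt(25°C) = 29.165 − 15.240 = 13.925
ΔCt(37°C) = 30.700 − 15.625 = 15.075
ΔΔCt = 15.075 − 13.925 = 1.150
Fold change = 2^(−1.150) = 0.4506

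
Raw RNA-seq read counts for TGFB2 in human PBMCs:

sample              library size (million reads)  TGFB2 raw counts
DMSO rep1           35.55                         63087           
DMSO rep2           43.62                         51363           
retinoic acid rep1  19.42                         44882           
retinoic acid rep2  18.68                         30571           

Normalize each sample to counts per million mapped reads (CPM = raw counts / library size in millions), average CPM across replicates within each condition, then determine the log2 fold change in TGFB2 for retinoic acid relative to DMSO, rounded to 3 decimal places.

CPM(DMSO rep1) = 63087 / 35.55 = 1774.5992
CPM(DMSO rep2) = 51363 / 43.62 = 1177.5103
CPM(retinoic acid rep1) = 44882 / 19.42 = 2311.1226
CPM(retinoic acid rep2) = 30571 / 18.68 = 1636.5632
mean CPM(DMSO) = 1476.0547; mean CPM(retinoic acid) = 1973.8429
Fold change = 1973.8429 / 1476.0547 = 1.33724
log2(1.33724) = 0.4193

0.419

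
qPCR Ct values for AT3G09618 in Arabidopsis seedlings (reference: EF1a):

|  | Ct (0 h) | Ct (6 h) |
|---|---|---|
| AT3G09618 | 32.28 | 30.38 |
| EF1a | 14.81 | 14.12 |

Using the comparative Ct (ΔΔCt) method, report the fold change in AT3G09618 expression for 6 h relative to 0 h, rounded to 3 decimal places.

ΔCt(0 h) = 32.280 − 14.810 = 17.470
ΔCt(6 h) = 30.380 − 14.120 = 16.260
ΔΔCt = 16.260 − 17.470 = -1.210
Fold change = 2^(−(-1.210)) = 2^1.210 = 2.3134

2.313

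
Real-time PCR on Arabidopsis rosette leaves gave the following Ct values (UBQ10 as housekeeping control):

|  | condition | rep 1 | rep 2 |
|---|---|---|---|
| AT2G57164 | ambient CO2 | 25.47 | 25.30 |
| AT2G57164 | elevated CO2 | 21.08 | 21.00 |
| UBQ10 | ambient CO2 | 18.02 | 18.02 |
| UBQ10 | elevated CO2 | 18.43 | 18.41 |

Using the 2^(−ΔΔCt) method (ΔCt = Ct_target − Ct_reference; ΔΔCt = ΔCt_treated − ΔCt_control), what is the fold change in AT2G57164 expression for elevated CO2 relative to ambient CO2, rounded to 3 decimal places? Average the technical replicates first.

Mean Ct: AT2G57164 ambient CO2 25.385; AT2G57164 elevated CO2 21.040; UBQ10 ambient CO2 18.020; UBQ10 elevated CO2 18.420
ΔCt(ambient CO2) = 25.385 − 18.020 = 7.365
ΔCt(elevated CO2) = 21.040 − 18.420 = 2.620
ΔΔCt = 2.620 − 7.365 = -4.745
Fold change = 2^(−(-4.745)) = 2^4.745 = 26.8156

26.816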